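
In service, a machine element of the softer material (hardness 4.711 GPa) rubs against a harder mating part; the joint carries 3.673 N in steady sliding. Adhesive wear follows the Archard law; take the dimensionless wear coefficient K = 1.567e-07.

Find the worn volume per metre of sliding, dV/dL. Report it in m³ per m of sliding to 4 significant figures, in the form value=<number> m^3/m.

value=1.222e-16 m^3/m

All arithmetic runs at exact precision. Intermediates are shown rounded. Rounded just once, at four significant digits.
Convert: Hardness H = 4.711 GPa = 4.711e+09 Pa.
Working in SI base units: W = 3.673 N, H = 4.711e+09 Pa, K = 1.567e-07.
The wear rate dV/dL = K·W/H, so: 1.567e-07 · 3.673 / 4.711e+09 = 1.222e-16 m³/m.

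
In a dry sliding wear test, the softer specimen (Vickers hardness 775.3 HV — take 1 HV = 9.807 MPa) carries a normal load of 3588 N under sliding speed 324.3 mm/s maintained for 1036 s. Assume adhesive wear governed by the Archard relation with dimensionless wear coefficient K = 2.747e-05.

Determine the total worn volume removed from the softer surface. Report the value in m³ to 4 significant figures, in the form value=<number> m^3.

value=4.355e-09 m^3

Each operation maintains exact precision. The intermediates appear rounded. Rounded once at the end to 4 significant figures.
Sliding speed v = 324.3 mm/s = 0.3243 m/s. Total distance L = v·t = 0.3243 m/s × 1036 s = 336.0 m.
Hardness H = 775.3 HV × 9.807 MPa/HV = 7603 MPa = 7.603e+09 Pa.
SI base units throughout: W = 3588 N, H = 7.603e+09 Pa, K = 2.747e-05.
Apply Archard: V = K·W·L/H = 2.747e-05 · 3588 · 336.0 / 7.603e+09 = 4.355e-09 m³.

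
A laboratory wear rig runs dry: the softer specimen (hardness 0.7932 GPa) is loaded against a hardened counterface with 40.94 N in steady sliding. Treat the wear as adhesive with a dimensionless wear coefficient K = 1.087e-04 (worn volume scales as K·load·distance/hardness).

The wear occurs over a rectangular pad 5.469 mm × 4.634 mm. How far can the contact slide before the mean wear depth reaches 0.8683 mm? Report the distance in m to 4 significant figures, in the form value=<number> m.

Each operation holds full float precision — printed values are rounded — one final rounding: 4 significant digits.
Convert: Hardness H = 0.7932 GPa = 7.932e+08 Pa.
Convert: Pad sides 5.469 mm × 4.634 mm = 0.005469 m × 0.004634 m. Contact area A = 0.005469 m × 0.004634 m = 2.534e-05 m².
Convert: Depth limit h_lim = 0.8683 mm = 8.683e-04 m.
As SI base values: W = 40.94 N, H = 7.932e+08 Pa, K = 1.087e-04.
Wearable volume V_lim = h_lim·A = 8.683e-04 · 2.534e-05 = 2.201e-08 m³.
Sliding life L = V_lim·H/(K·W) = 2.201e-08 · 7.932e+08 / (1.087e-04 · 40.94) = 3922 m.

value=3922 m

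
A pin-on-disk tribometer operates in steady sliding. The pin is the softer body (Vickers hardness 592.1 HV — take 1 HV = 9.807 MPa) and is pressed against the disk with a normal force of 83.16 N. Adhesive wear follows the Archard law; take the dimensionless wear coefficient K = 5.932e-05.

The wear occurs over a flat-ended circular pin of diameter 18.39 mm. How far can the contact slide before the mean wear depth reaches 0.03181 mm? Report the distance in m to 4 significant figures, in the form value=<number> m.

value=9946 m

Intermediates are printed rounded — all working math runs at exact precision, and one final rounding, at 4 significant digits.
Hardness H = 592.1 HV × 9.807 MPa/HV = 5807 MPa = 5.807e+09 Pa.
Pin diameter d = 18.39 mm = 0.01839 m. Contact area A = π·d²/4 = π·(0.01839 m)²/4 = 2.656e-04 m².
Depth limit h_lim = 0.03181 mm = 3.181e-05 m.
Working in SI base units: W = 83.16 N, H = 5.807e+09 Pa, K = 5.932e-05.
Limit volume V_lim = h_lim·A = 3.181e-05 · 2.656e-04 = 8.449e-09 m³.
Thus life L = V_lim·H/(K·W) = 8.449e-09 · 5.807e+09 / (5.932e-05 · 83.16) = 9946 m.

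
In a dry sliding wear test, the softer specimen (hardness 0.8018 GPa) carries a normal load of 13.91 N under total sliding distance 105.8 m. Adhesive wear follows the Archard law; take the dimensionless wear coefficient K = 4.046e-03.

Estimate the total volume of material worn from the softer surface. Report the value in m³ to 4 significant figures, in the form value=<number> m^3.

Intermediate values are printed rounded, and all arithmetic maintains exact precision, and rounded once at the end, at four significant figures.
Convert: Hardness H = 0.8018 GPa = 8.018e+08 Pa.
In SI base units, W = 13.91 N, H = 8.018e+08 Pa, K = 4.046e-03.
Archard volume V = K·W·L/H = 4.046e-03 · 13.91 · 105.8 / 8.018e+08 = 7.426e-09 m³.

value=7.426e-09 m^3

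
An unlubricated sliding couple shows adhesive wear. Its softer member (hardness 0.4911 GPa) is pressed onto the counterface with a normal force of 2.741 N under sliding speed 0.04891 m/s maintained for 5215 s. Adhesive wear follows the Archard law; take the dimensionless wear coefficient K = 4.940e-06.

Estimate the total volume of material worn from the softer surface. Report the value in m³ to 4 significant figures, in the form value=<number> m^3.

The algebra carries exact precision — intermediate values are shown rounded; one last rounding: 4 significant figures.
Convert: Distance covered L = v·t = 0.04891 m/s × 5215 s = 255.1 m.
Convert: Hardness H = 0.4911 GPa = 4.911e+08 Pa.
Working in SI base units: W = 2.741 N, H = 4.911e+08 Pa, K = 4.940e-06.
The Archard volume V = K·W·L/H = 4.940e-06 · 2.741 · 255.1 / 4.911e+08 = 7.033e-12 m³.

value=7.033e-12 m^3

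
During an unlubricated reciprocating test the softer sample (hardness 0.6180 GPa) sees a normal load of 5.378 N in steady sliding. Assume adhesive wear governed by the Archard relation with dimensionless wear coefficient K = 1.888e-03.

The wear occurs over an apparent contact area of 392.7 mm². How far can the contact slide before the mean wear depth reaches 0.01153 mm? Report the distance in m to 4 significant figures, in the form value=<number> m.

value=275.6 m

All working math carries exact precision, and shown intermediates are rounded, and rounded once at the end, at 4 significant figures.
Convert: Hardness H = 0.6180 GPa = 6.180e+08 Pa.
Convert: Contact area A = 392.7 mm² = 3.927e-04 m².
Convert: Depth limit h_lim = 0.01153 mm = 1.153e-05 m.
Expressed in SI base units: W = 5.378 N, H = 6.180e+08 Pa, K = 1.888e-03.
At the depth limit, V_lim = h_lim·A = 1.153e-05 · 3.927e-04 = 4.528e-09 m³.
Thus life L = V_lim·H/(K·W) = 4.528e-09 · 6.180e+08 / (1.888e-03 · 5.378) = 275.6 m.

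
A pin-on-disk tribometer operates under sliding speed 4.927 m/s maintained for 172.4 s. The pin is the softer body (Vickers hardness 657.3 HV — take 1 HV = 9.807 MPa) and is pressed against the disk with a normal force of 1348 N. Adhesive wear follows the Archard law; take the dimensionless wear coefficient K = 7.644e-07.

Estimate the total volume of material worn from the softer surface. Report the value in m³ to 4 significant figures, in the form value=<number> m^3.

Each operation holds exact precision — intermediates appear rounded; rounded once at the end: 4 significant figures.
Convert: Path length L = v·t = 4.927 m/s × 172.4 s = 849.4 m.
Convert: Hardness H = 657.3 HV × 9.807 MPa/HV = 6446 MPa = 6.446e+09 Pa.
SI base units throughout: W = 1348 N, H = 6.446e+09 Pa, K = 7.644e-07.
Archard relation: V = K·W·L/H = 7.644e-07 · 1348 · 849.4 / 6.446e+09 = 1.358e-10 m³.

value=1.358e-10 m^3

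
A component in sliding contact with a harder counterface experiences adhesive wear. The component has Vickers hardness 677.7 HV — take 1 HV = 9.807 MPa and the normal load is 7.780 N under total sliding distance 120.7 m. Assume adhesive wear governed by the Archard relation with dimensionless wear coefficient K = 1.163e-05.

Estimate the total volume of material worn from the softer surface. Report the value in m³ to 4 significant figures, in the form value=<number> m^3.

value=1.643e-12 m^3

All working math carries exact precision, and the intermediates are shown rounded — one final rounding to four significant digits.
Convert: Hardness H = 677.7 HV × 9.807 MPa/HV = 6646 MPa = 6.646e+09 Pa.
SI base units throughout: W = 7.780 N, H = 6.646e+09 Pa, K = 1.163e-05.
By Archard's law, V = K·W·L/H = 1.163e-05 · 7.780 · 120.7 / 6.646e+09 = 1.643e-12 m³.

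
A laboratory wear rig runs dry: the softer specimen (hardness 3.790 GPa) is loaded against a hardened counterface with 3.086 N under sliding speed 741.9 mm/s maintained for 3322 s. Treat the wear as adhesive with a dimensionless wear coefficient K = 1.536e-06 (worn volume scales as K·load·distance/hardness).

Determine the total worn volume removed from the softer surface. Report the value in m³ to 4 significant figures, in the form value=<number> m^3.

All arithmetic holds exact precision, and quoted intermediates are rounded, and rounded just once to 4 significant figures.
Sliding speed v = 741.9 mm/s = 0.7419 m/s. Distance L = v·t = 0.7419 m/s × 3322 s = 2465 m.
Hardness H = 3.790 GPa = 3.790e+09 Pa.
As SI base values: W = 3.086 N, H = 3.790e+09 Pa, K = 1.536e-06.
Worn volume V = K·W·L/H = 1.536e-06 · 3.086 · 2465 / 3.790e+09 = 3.082e-12 m³.

value=3.082e-12 m^3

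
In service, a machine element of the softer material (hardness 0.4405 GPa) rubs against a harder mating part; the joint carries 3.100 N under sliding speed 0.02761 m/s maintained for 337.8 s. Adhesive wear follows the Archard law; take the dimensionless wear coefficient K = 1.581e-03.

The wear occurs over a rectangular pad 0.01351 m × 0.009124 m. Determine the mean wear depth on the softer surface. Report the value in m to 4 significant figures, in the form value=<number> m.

All working math carries full float precision — the intermediates are shown rounded, and one final rounding to 4 significant digits.
Convert: The distance L = v·t = 0.02761 m/s × 337.8 s = 9.327 m.
Convert: Hardness H = 0.4405 GPa = 4.405e+08 Pa.
Convert: Contact area A = 0.01351 m × 0.009124 m = 1.233e-04 m².
As SI base values: W = 3.100 N, H = 4.405e+08 Pa, K = 1.581e-03.
Wear volume V = K·W·L/H = 1.581e-03 · 3.100 · 9.327 / 4.405e+08 = 1.038e-10 m³.
Mean wear depth h = V/A = 1.038e-10 / 1.233e-04 = 8.418e-07 m.

value=8.418e-07 m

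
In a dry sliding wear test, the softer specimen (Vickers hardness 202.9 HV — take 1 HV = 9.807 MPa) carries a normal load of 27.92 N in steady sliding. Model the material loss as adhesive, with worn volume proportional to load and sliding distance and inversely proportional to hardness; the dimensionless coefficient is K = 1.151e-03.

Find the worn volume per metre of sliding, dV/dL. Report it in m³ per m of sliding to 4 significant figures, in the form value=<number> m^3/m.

Every step maintains exact precision; intermediates are shown rounded; a lone final rounding to 4 significant digits.
Convert: Hardness H = 202.9 HV × 9.807 MPa/HV = 1990 MPa = 1.990e+09 Pa.
Restated in SI base units: W = 27.92 N, H = 1.990e+09 Pa, K = 1.151e-03.
The wear rate dV/dL = K·W/H (no L dependence): 1.151e-03 · 27.92 / 1.990e+09 = 1.615e-11 m³/m.

value=1.615e-11 m^3/m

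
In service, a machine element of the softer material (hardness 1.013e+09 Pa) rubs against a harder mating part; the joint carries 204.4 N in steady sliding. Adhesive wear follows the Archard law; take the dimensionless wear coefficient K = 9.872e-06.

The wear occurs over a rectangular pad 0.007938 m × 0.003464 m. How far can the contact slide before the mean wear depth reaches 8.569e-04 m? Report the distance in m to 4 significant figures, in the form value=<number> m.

All working math holds exact precision. Intermediate values are displayed rounded — rounded once at the end: four significant figures.
Contact area A = 0.007938 m × 0.003464 m = 2.750e-05 m².
As SI base values: W = 204.4 N, H = 1.013e+09 Pa, K = 9.872e-06.
Volume at the limit: V_lim = h_lim·A = 8.569e-04 · 2.750e-05 = 2.356e-08 m³.
So the life L = V_lim·H/(K·W) = 2.356e-08 · 1.013e+09 / (9.872e-06 · 204.4) = 1.183e+04 m.

value=1.183e+04 m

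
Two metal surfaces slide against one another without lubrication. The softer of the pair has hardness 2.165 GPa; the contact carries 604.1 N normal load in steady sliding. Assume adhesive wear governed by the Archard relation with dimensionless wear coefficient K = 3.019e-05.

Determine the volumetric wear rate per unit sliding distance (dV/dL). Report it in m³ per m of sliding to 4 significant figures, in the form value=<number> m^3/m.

Intermediate values appear rounded — the computation runs at full float precision — rounded once at the end: 4 significant digits.
Hardness H = 2.165 GPa = 2.165e+09 Pa.
As SI base values: W = 604.1 N, H = 2.165e+09 Pa, K = 3.019e-05.
The wear rate dV/dL = K·W/H (independent of L): 3.019e-05 · 604.1 / 2.165e+09 = 8.424e-12 m³/m.

value=8.424e-12 m^3/m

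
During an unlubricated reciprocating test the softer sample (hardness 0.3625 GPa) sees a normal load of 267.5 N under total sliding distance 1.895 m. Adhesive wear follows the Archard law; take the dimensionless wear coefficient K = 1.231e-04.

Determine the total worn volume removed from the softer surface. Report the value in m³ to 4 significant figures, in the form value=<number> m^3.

Every step keeps exact precision; the intermediates are displayed rounded, and rounded just once, at 4 significant digits.
Convert: Hardness H = 0.3625 GPa = 3.625e+08 Pa.
Restated in SI base units: W = 267.5 N, H = 3.625e+08 Pa, K = 1.231e-04.
The Archard volume V = K·W·L/H = 1.231e-04 · 267.5 · 1.895 / 3.625e+08 = 1.721e-10 m³.

value=1.721e-10 m^3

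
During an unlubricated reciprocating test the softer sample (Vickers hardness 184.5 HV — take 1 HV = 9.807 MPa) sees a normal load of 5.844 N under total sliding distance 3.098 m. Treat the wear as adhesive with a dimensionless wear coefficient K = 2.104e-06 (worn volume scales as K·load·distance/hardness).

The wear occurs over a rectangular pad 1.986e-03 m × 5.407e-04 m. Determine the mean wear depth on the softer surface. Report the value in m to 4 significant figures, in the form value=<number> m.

value=1.961e-08 m

All arithmetic carries exact precision. The intermediates are printed rounded; a single final rounding: four significant digits.
Hardness H = 184.5 HV × 9.807 MPa/HV = 1809 MPa = 1.809e+09 Pa.
Contact area A = 1.986e-03 m × 5.407e-04 m = 1.074e-06 m².
Restated in SI base units: W = 5.844 N, H = 1.809e+09 Pa, K = 2.104e-06.
Archard volume V = K·W·L/H = 2.104e-06 · 5.844 · 3.098 / 1.809e+09 = 2.105e-14 m³.
Wear depth h = V/A = 2.105e-14 / 1.074e-06 = 1.961e-08 m.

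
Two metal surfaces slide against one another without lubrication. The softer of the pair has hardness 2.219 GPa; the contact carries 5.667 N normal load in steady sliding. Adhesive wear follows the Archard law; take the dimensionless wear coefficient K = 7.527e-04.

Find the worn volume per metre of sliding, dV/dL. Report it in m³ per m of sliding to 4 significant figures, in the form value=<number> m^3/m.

value=1.922e-12 m^3/m

The computation carries exact precision. Intermediate values are printed rounded. Rounded just once: four significant figures.
Convert: Hardness H = 2.219 GPa = 2.219e+09 Pa.
SI base units throughout: W = 5.667 N, H = 2.219e+09 Pa, K = 7.527e-04.
Volumetric rate dV/dL = K·W/H, so: 7.527e-04 · 5.667 / 2.219e+09 = 1.922e-12 m³/m.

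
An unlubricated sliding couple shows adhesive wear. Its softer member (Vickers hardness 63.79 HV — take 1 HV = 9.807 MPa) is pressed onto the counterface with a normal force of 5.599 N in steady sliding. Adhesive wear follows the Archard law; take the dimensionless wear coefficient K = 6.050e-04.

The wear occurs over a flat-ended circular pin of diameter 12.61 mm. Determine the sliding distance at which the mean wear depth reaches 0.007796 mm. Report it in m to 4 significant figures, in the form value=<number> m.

value=179.8 m

Intermediates appear rounded. All working math runs at exact precision — a single final rounding to four significant digits.
Hardness H = 63.79 HV × 9.807 MPa/HV = 625.6 MPa = 6.256e+08 Pa.
Pin diameter d = 12.61 mm = 0.01261 m. Contact area A = π·d²/4 = π·(0.01261 m)²/4 = 1.249e-04 m².
Depth limit h_lim = 0.007796 mm = 7.796e-06 m.
As SI base values: W = 5.599 N, H = 6.256e+08 Pa, K = 6.050e-04.
Volume at the limit: V_lim = h_lim·A = 7.796e-06 · 1.249e-04 = 9.736e-10 m³.
Thus life L = V_lim·H/(K·W) = 9.736e-10 · 6.256e+08 / (6.050e-04 · 5.599) = 179.8 m.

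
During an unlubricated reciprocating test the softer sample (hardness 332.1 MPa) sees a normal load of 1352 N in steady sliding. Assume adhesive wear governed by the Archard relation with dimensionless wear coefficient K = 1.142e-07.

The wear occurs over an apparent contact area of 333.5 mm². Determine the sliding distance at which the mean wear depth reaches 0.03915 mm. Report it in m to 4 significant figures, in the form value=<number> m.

value=2.808e+04 m

Intermediate values are displayed rounded; every step holds full precision, and rounded once at the end to 4 significant digits.
Hardness H = 332.1 MPa = 3.321e+08 Pa.
Contact area A = 333.5 mm² = 3.335e-04 m².
Depth limit h_lim = 0.03915 mm = 3.915e-05 m.
Expressed in SI base units: W = 1352 N, H = 3.321e+08 Pa, K = 1.142e-07.
At the depth limit, V_lim = h_lim·A = 3.915e-05 · 3.335e-04 = 1.306e-08 m³.
Inverting, life L = V_lim·H/(K·W) = 1.306e-08 · 3.321e+08 / (1.142e-07 · 1352) = 2.808e+04 m.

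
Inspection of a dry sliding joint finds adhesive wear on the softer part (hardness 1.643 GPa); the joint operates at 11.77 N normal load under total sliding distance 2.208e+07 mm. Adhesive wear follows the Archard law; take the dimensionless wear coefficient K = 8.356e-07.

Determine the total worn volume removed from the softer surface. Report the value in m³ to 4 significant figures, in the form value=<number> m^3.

value=1.322e-10 m^3

Each operation maintains full float precision, and intermediates are shown rounded — a single final rounding, at 4 significant digits.
Path length L = 2.208e+07 mm = 2.208e+04 m.
Hardness H = 1.643 GPa = 1.643e+09 Pa.
In SI base units: W = 11.77 N, H = 1.643e+09 Pa, K = 8.356e-07.
The Archard volume V = K·W·L/H = 8.356e-07 · 11.77 · 2.208e+04 / 1.643e+09 = 1.322e-10 m³.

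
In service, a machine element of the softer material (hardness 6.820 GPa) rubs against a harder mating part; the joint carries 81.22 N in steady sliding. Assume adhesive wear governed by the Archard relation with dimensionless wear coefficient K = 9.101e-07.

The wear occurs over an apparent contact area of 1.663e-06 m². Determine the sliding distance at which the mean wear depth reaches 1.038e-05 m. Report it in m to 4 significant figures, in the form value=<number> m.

All working math runs at full float precision, and intermediates are displayed rounded, and a lone final rounding to four significant digits.
Convert: Hardness H = 6.820 GPa = 6.820e+09 Pa.
Restated in SI base units: W = 81.22 N, H = 6.820e+09 Pa, K = 9.101e-07.
Volume at the limit: V_lim = h_lim·A = 1.038e-05 · 1.663e-06 = 1.726e-11 m³.
Thus life L = V_lim·H/(K·W) = 1.726e-11 · 6.820e+09 / (9.101e-07 · 81.22) = 1593 m.

value=1593 m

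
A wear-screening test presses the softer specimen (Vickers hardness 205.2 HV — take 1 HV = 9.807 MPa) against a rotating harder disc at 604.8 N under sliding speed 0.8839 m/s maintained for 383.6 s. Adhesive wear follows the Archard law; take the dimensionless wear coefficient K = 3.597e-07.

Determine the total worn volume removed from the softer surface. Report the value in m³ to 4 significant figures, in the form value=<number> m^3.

Each operation runs at full float precision. Intermediates appear rounded. Rounded just once to 4 significant digits.
Distance covered L = v·t = 0.8839 m/s × 383.6 s = 339.1 m.
Hardness H = 205.2 HV × 9.807 MPa/HV = 2012 MPa = 2.012e+09 Pa.
In SI base units: W = 604.8 N, H = 2.012e+09 Pa, K = 3.597e-07.
Worn volume V = K·W·L/H = 3.597e-07 · 604.8 · 339.1 / 2.012e+09 = 3.665e-11 m³.

value=3.665e-11 m^3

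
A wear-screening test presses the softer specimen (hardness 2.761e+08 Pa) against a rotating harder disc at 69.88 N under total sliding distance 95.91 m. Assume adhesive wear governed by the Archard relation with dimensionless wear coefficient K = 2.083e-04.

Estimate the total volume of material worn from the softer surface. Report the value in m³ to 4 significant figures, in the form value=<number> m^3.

The algebra maintains full float precision; intermediate values are shown rounded; a single final rounding: four significant figures.
SI base units throughout: W = 69.88 N, H = 2.761e+08 Pa, K = 2.083e-04.
Volume removed: V = K·W·L/H = 2.083e-04 · 69.88 · 95.91 / 2.761e+08 = 5.056e-09 m³.

value=5.056e-09 m^3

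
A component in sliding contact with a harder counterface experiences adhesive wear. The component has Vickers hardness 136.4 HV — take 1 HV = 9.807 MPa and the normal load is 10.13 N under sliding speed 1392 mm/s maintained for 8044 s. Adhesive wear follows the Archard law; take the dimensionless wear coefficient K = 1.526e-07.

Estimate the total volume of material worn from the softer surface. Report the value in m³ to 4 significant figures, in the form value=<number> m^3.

Each operation holds full precision; printed values are rounded, and a lone final rounding: 4 significant digits.
Sliding speed v = 1392 mm/s = 1.392 m/s. Distance L = v·t = 1.392 m/s × 8044 s = 1.120e+04 m.
Hardness H = 136.4 HV × 9.807 MPa/HV = 1338 MPa = 1.338e+09 Pa.
In SI base units, W = 10.13 N, H = 1.338e+09 Pa, K = 1.526e-07.
By Archard's law, V = K·W·L/H = 1.526e-07 · 10.13 · 1.120e+04 / 1.338e+09 = 1.294e-11 m³.

value=1.294e-11 m^3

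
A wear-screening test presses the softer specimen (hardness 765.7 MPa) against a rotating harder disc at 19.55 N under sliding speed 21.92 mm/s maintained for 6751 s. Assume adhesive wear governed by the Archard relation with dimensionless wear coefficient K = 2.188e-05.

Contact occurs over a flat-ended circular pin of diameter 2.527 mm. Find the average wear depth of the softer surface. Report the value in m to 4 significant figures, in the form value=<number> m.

value=1.648e-05 m

Intermediate values are shown rounded, and all arithmetic runs at exact precision. Rounded once at the end, at four significant figures.
Sliding speed v = 21.92 mm/s = 0.02192 m/s. Distance covered L = v·t = 0.02192 m/s × 6751 s = 148.0 m.
Hardness H = 765.7 MPa = 7.657e+08 Pa.
Pin diameter d = 2.527 mm = 0.002527 m. Contact area A = π·d²/4 = π·(0.002527 m)²/4 = 5.015e-06 m².
SI base units throughout: W = 19.55 N, H = 7.657e+08 Pa, K = 2.188e-05.
Archard volume V = K·W·L/H = 2.188e-05 · 19.55 · 148.0 / 7.657e+08 = 8.267e-11 m³.
Wear depth h = V/A = 8.267e-11 / 5.015e-06 = 1.648e-05 m.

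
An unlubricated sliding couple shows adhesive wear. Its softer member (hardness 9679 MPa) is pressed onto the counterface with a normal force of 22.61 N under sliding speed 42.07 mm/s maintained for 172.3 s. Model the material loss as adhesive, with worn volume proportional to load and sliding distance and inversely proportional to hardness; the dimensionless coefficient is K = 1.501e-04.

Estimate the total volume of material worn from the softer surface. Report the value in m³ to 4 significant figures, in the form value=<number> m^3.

value=2.542e-12 m^3

Quoted intermediates are rounded. The computation holds full precision. Rounded just once to 4 significant figures.
Convert: Sliding speed v = 42.07 mm/s = 0.04207 m/s. Total distance L = v·t = 0.04207 m/s × 172.3 s = 7.249 m.
Convert: Hardness H = 9679 MPa = 9.679e+09 Pa.
In SI base units, W = 22.61 N, H = 9.679e+09 Pa, K = 1.501e-04.
Archard relation: V = K·W·L/H = 1.501e-04 · 22.61 · 7.249 / 9.679e+09 = 2.542e-12 m³.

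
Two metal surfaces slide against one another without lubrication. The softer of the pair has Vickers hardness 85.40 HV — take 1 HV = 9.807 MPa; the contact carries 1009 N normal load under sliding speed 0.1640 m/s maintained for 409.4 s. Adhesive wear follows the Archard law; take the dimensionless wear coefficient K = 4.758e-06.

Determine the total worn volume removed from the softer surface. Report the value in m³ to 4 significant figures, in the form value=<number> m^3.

value=3.849e-10 m^3

The algebra carries full precision. Intermediate values are shown rounded; rounded once at the end, at 4 significant figures.
Convert: Distance covered L = v·t = 0.1640 m/s × 409.4 s = 67.14 m.
Convert: Hardness H = 85.40 HV × 9.807 MPa/HV = 837.5 MPa = 8.375e+08 Pa.
In SI base units, W = 1009 N, H = 8.375e+08 Pa, K = 4.758e-06.
Archard volume V = K·W·L/H = 4.758e-06 · 1009 · 67.14 / 8.375e+08 = 3.849e-10 m³.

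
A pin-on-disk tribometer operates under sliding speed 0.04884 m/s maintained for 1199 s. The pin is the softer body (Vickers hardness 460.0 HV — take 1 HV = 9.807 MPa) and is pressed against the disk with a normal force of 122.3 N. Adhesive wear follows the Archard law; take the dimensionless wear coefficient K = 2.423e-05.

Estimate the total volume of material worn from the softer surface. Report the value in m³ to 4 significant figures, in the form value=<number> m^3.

value=3.847e-11 m^3

The intermediates are displayed rounded; every step holds full float precision — rounded once at the end to four significant figures.
The distance L = v·t = 0.04884 m/s × 1199 s = 58.56 m.
Hardness H = 460.0 HV × 9.807 MPa/HV = 4511 MPa = 4.511e+09 Pa.
SI base units throughout: W = 122.3 N, H = 4.511e+09 Pa, K = 2.423e-05.
By Archard's law, V = K·W·L/H = 2.423e-05 · 122.3 · 58.56 / 4.511e+09 = 3.847e-11 m³.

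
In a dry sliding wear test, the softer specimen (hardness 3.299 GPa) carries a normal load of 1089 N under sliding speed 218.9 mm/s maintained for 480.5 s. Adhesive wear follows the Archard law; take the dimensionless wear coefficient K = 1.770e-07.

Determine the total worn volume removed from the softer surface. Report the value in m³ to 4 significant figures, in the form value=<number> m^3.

value=6.146e-12 m^3

The intermediates are shown rounded — every step keeps full float precision. Rounded just once, at four significant digits.
Sliding speed v = 218.9 mm/s = 0.2189 m/s. Distance L = v·t = 0.2189 m/s × 480.5 s = 105.2 m.
Hardness H = 3.299 GPa = 3.299e+09 Pa.
Working in SI base units: W = 1089 N, H = 3.299e+09 Pa, K = 1.770e-07.
Archard relation: V = K·W·L/H = 1.770e-07 · 1089 · 105.2 / 3.299e+09 = 6.146e-12 m³.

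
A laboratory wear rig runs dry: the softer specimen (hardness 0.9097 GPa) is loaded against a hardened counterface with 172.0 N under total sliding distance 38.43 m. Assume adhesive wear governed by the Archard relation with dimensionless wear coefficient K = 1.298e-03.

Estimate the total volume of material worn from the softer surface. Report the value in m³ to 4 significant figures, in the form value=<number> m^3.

Each operation keeps full float precision; intermediates are shown rounded, and rounded once at the end: 4 significant digits.
Hardness H = 0.9097 GPa = 9.097e+08 Pa.
SI base units throughout: W = 172.0 N, H = 9.097e+08 Pa, K = 1.298e-03.
Archard volume V = K·W·L/H = 1.298e-03 · 172.0 · 38.43 / 9.097e+08 = 9.431e-09 m³.

value=9.431e-09 m^3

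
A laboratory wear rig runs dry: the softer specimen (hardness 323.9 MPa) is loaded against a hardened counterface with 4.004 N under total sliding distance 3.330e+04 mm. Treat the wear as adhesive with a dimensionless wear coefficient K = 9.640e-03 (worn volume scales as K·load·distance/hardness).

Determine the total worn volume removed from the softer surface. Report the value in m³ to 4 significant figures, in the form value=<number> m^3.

value=3.968e-09 m^3

The intermediates are printed rounded. All arithmetic keeps exact precision — one last rounding, at 4 significant digits.
Convert: Sliding distance L = 3.330e+04 mm = 33.30 m.
Convert: Hardness H = 323.9 MPa = 3.239e+08 Pa.
Collected in SI base units: W = 4.004 N, H = 3.239e+08 Pa, K = 9.640e-03.
The Archard volume V = K·W·L/H = 9.640e-03 · 4.004 · 33.30 / 3.239e+08 = 3.968e-09 m³.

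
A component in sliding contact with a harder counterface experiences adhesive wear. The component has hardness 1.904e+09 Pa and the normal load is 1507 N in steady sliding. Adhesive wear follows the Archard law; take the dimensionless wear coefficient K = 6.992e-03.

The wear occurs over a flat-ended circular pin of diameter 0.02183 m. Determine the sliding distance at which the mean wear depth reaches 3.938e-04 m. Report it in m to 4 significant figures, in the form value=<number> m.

The intermediates are displayed rounded. Every step holds exact precision. Rounded once at the end, at 4 significant figures.
Convert: Contact area A = π·d²/4 = π·(0.02183 m)²/4 = 3.743e-04 m².
Working in SI base units: W = 1507 N, H = 1.904e+09 Pa, K = 6.992e-03.
Wearable volume V_lim = h_lim·A = 3.938e-04 · 3.743e-04 = 1.474e-07 m³.
Sliding life L = V_lim·H/(K·W) = 1.474e-07 · 1.904e+09 / (6.992e-03 · 1507) = 26.63 m.

value=26.63 m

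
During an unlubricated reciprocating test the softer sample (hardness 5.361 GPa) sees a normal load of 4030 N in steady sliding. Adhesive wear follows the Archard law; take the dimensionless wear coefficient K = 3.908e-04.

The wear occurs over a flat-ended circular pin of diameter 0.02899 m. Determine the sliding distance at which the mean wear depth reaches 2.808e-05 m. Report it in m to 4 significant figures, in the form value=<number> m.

The intermediates are printed rounded, and every step carries exact precision; one last rounding: four significant digits.
Convert: Hardness H = 5.361 GPa = 5.361e+09 Pa.
Convert: Contact area A = π·d²/4 = π·(0.02899 m)²/4 = 6.601e-04 m².
Expressed in SI base units: W = 4030 N, H = 5.361e+09 Pa, K = 3.908e-04.
At the depth limit, V_lim = h_lim·A = 2.808e-05 · 6.601e-04 = 1.853e-08 m³.
So the life L = V_lim·H/(K·W) = 1.853e-08 · 5.361e+09 / (3.908e-04 · 4030) = 63.09 m.

value=63.09 m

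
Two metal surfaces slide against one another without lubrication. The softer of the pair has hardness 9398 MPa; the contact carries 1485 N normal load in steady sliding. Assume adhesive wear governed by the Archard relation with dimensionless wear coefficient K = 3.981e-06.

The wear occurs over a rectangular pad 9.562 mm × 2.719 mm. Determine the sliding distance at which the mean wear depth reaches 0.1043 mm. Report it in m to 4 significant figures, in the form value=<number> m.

The intermediates are shown rounded — all working math carries full float precision, and rounded just once, at four significant digits.
Hardness H = 9398 MPa = 9.398e+09 Pa.
Pad sides 9.562 mm × 2.719 mm = 0.009562 m × 0.002719 m. Contact area A = 0.009562 m × 0.002719 m = 2.600e-05 m².
Depth limit h_lim = 0.1043 mm = 1.043e-04 m.
Working in SI base units: W = 1485 N, H = 9.398e+09 Pa, K = 3.981e-06.
At the depth limit, V_lim = h_lim·A = 1.043e-04 · 2.600e-05 = 2.712e-09 m³.
Sliding life L = V_lim·H/(K·W) = 2.712e-09 · 9.398e+09 / (3.981e-06 · 1485) = 4311 m.

value=4311 m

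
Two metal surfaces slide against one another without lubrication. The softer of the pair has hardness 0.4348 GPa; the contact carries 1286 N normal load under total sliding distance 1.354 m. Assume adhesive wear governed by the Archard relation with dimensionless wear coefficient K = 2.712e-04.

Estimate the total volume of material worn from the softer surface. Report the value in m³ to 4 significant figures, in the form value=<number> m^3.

value=1.086e-09 m^3

The algebra runs at full float precision — intermediates are printed rounded — a lone final rounding: four significant digits.
Hardness H = 0.4348 GPa = 4.348e+08 Pa.
Collected in SI base units: W = 1286 N, H = 4.348e+08 Pa, K = 2.712e-04.
Apply Archard: V = K·W·L/H = 2.712e-04 · 1286 · 1.354 / 4.348e+08 = 1.086e-09 m³.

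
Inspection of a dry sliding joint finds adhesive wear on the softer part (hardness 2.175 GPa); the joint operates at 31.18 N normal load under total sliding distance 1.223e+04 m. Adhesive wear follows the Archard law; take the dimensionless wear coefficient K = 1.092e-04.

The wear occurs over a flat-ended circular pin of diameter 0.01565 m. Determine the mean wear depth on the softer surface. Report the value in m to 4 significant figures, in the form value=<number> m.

Intermediates appear rounded, and the algebra carries full float precision — a single final rounding to four significant figures.
Convert: Hardness H = 2.175 GPa = 2.175e+09 Pa.
Convert: Contact area A = π·d²/4 = π·(0.01565 m)²/4 = 1.924e-04 m².
In SI base units: W = 31.18 N, H = 2.175e+09 Pa, K = 1.092e-04.
Volume removed: V = K·W·L/H = 1.092e-04 · 31.18 · 1.223e+04 / 2.175e+09 = 1.915e-08 m³.
Wear depth h = V/A = 1.915e-08 / 1.924e-04 = 9.953e-05 m.

value=9.953e-05 m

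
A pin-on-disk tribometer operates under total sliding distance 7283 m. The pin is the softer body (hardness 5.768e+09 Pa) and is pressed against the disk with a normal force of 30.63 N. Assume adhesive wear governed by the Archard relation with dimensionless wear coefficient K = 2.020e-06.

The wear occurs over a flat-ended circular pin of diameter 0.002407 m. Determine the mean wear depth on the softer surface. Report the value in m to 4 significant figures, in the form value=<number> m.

Every step maintains full float precision; displayed values are rounded — one final rounding to four significant figures.
Contact area A = π·d²/4 = π·(0.002407 m)²/4 = 4.550e-06 m².
Expressed in SI base units: W = 30.63 N, H = 5.768e+09 Pa, K = 2.020e-06.
Archard volume V = K·W·L/H = 2.020e-06 · 30.63 · 7283 / 5.768e+09 = 7.812e-11 m³.
Mean depth h = V/A = 7.812e-11 / 4.550e-06 = 1.717e-05 m.

value=1.717e-05 m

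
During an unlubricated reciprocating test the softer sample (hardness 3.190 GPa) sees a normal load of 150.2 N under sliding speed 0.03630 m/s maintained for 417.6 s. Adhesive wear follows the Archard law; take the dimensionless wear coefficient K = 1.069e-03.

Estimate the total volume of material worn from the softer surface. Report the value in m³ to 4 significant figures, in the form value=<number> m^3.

Intermediate values are printed rounded; the computation maintains full precision, and rounded just once, at 4 significant digits.
Convert: Distance covered L = v·t = 0.03630 m/s × 417.6 s = 15.16 m.
Convert: Hardness H = 3.190 GPa = 3.190e+09 Pa.
In SI base units, W = 150.2 N, H = 3.190e+09 Pa, K = 1.069e-03.
The Archard volume V = K·W·L/H = 1.069e-03 · 150.2 · 15.16 / 3.190e+09 = 7.630e-10 m³.

value=7.630e-10 m^3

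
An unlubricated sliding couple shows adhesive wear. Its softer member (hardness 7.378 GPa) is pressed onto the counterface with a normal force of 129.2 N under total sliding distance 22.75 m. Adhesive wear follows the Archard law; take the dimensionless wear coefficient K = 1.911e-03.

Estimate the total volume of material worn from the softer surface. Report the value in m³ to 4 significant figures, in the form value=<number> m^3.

The intermediates are displayed rounded — all arithmetic carries full precision — one last rounding: four significant digits.
Convert: Hardness H = 7.378 GPa = 7.378e+09 Pa.
SI base units throughout: W = 129.2 N, H = 7.378e+09 Pa, K = 1.911e-03.
Archard relation: V = K·W·L/H = 1.911e-03 · 129.2 · 22.75 / 7.378e+09 = 7.613e-10 m³.

value=7.613e-10 m^3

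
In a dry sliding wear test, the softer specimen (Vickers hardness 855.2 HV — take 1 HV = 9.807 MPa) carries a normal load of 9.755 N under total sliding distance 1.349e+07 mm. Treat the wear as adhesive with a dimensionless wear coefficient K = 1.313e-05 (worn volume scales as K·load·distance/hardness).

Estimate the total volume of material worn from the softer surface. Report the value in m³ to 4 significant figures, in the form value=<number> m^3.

value=2.060e-10 m^3

Quoted intermediates are rounded; every step holds full precision. Rounded once at the end to four significant digits.
Total distance L = 1.349e+07 mm = 1.349e+04 m.
Hardness H = 855.2 HV × 9.807 MPa/HV = 8387 MPa = 8.387e+09 Pa.
Working in SI base units: W = 9.755 N, H = 8.387e+09 Pa, K = 1.313e-05.
Archard volume V = K·W·L/H = 1.313e-05 · 9.755 · 1.349e+04 / 8.387e+09 = 2.060e-10 m³.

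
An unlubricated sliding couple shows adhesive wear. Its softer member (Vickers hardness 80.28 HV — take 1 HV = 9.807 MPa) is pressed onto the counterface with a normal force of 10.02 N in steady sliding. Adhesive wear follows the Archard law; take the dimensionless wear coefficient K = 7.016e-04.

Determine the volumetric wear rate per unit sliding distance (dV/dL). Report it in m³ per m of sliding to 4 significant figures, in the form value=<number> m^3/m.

Intermediates appear rounded. Each operation holds full float precision, and rounded just once: 4 significant figures.
Convert: Hardness H = 80.28 HV × 9.807 MPa/HV = 787.3 MPa = 7.873e+08 Pa.
In SI base units, W = 10.02 N, H = 7.873e+08 Pa, K = 7.016e-04.
Sliding wear rate dV/dL = K·W/H: 7.016e-04 · 10.02 / 7.873e+08 = 8.929e-12 m³/m.

value=8.929e-12 m^3/m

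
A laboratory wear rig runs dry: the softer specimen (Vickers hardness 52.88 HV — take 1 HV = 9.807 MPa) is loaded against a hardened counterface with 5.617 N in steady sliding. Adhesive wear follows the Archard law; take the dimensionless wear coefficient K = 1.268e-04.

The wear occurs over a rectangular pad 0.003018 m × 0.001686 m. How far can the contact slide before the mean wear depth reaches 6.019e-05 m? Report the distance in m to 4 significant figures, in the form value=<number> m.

value=223.0 m

The algebra runs at full float precision. The intermediates are shown rounded — one last rounding to four significant figures.
Hardness H = 52.88 HV × 9.807 MPa/HV = 518.6 MPa = 5.186e+08 Pa.
Contact area A = 0.003018 m × 0.001686 m = 5.088e-06 m².
Restated in SI base units: W = 5.617 N, H = 5.186e+08 Pa, K = 1.268e-04.
Volume at the limit: V_lim = h_lim·A = 6.019e-05 · 5.088e-06 = 3.063e-10 m³.
Sliding life L = V_lim·H/(K·W) = 3.063e-10 · 5.186e+08 / (1.268e-04 · 5.617) = 223.0 m.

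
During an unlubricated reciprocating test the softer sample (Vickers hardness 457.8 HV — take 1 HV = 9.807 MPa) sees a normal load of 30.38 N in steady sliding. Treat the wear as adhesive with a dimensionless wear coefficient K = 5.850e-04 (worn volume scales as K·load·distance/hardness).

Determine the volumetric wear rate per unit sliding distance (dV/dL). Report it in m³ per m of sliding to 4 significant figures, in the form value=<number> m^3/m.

Intermediate values are displayed rounded, and each operation maintains full float precision; rounded once at the end to 4 significant digits.
Hardness H = 457.8 HV × 9.807 MPa/HV = 4490 MPa = 4.490e+09 Pa.
Working in SI base units: W = 30.38 N, H = 4.490e+09 Pa, K = 5.850e-04.
The wear rate dV/dL = K·W/H (no L dependence): 5.850e-04 · 30.38 / 4.490e+09 = 3.959e-12 m³/m.

value=3.959e-12 m^3/m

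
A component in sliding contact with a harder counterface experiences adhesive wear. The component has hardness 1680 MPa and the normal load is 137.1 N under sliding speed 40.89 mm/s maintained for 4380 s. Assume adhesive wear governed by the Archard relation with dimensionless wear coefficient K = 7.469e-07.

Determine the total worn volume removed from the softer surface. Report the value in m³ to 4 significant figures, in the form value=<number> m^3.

value=1.092e-11 m^3

Intermediate values are displayed rounded. The computation holds exact precision — one final rounding to four significant digits.
Convert: Sliding speed v = 40.89 mm/s = 0.04089 m/s. Distance L = v·t = 0.04089 m/s × 4380 s = 179.1 m.
Convert: Hardness H = 1680 MPa = 1.680e+09 Pa.
In SI base units, W = 137.1 N, H = 1.680e+09 Pa, K = 7.469e-07.
Worn volume V = K·W·L/H = 7.469e-07 · 137.1 · 179.1 / 1.680e+09 = 1.092e-11 m³.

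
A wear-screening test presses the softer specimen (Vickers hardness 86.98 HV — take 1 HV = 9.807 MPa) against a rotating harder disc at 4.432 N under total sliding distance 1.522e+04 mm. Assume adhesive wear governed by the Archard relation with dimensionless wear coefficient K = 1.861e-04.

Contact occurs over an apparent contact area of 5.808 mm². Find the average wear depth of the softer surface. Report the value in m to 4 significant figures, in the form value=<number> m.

value=2.534e-06 m

Every step holds full float precision. Intermediates are displayed rounded — one last rounding: 4 significant digits.
Convert: Sliding distance L = 1.522e+04 mm = 15.22 m.
Convert: Hardness H = 86.98 HV × 9.807 MPa/HV = 853.0 MPa = 8.530e+08 Pa.
Convert: Contact area A = 5.808 mm² = 5.808e-06 m².
Restated in SI base units: W = 4.432 N, H = 8.530e+08 Pa, K = 1.861e-04.
Archard relation: V = K·W·L/H = 1.861e-04 · 4.432 · 15.22 / 8.530e+08 = 1.472e-11 m³.
Mean depth h = V/A = 1.472e-11 / 5.808e-06 = 2.534e-06 m.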